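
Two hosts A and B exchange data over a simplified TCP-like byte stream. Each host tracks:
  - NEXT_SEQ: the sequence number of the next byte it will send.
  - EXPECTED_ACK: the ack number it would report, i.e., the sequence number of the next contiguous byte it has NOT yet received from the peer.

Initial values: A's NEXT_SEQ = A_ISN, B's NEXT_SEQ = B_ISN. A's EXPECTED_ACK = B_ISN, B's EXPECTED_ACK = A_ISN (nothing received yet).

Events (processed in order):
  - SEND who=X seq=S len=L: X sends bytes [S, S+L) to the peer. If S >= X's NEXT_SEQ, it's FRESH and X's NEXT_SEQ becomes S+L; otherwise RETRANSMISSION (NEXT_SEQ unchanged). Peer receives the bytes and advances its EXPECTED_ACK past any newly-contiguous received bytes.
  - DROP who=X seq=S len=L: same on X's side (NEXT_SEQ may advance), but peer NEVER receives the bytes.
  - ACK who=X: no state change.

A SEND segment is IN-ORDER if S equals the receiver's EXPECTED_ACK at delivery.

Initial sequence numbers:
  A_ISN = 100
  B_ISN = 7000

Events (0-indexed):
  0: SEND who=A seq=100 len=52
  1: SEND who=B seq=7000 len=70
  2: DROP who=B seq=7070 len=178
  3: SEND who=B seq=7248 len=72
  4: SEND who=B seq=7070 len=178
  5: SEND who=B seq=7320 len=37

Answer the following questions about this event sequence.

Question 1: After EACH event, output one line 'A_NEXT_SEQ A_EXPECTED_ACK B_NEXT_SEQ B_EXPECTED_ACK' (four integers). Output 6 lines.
152 7000 7000 152
152 7070 7070 152
152 7070 7248 152
152 7070 7320 152
152 7320 7320 152
152 7357 7357 152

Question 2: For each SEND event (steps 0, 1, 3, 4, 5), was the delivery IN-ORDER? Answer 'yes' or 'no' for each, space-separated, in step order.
Step 0: SEND seq=100 -> in-order
Step 1: SEND seq=7000 -> in-order
Step 3: SEND seq=7248 -> out-of-order
Step 4: SEND seq=7070 -> in-order
Step 5: SEND seq=7320 -> in-order

Answer: yes yes no yes yes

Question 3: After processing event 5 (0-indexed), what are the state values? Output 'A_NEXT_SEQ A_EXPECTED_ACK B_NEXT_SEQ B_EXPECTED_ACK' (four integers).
After event 0: A_seq=152 A_ack=7000 B_seq=7000 B_ack=152
After event 1: A_seq=152 A_ack=7070 B_seq=7070 B_ack=152
After event 2: A_seq=152 A_ack=7070 B_seq=7248 B_ack=152
After event 3: A_seq=152 A_ack=7070 B_seq=7320 B_ack=152
After event 4: A_seq=152 A_ack=7320 B_seq=7320 B_ack=152
After event 5: A_seq=152 A_ack=7357 B_seq=7357 B_ack=152

152 7357 7357 152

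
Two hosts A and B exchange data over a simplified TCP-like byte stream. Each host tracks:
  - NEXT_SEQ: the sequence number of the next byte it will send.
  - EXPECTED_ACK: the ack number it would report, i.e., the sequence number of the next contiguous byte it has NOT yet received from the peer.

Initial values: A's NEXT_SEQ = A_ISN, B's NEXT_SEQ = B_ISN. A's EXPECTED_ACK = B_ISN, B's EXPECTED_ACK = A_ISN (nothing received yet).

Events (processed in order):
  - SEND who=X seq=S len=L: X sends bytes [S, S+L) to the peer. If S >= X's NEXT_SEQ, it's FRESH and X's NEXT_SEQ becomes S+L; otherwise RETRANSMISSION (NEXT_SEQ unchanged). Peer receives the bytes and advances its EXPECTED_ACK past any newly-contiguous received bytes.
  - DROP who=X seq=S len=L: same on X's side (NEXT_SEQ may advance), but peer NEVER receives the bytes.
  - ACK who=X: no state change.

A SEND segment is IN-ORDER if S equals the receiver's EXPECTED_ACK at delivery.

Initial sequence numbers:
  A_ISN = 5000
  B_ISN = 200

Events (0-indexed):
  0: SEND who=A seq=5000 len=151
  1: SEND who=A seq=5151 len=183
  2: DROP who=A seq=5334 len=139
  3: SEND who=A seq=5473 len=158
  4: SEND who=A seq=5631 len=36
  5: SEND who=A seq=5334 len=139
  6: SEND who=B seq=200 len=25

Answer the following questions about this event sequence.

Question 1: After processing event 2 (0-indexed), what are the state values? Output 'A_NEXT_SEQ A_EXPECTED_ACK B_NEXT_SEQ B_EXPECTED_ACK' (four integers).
After event 0: A_seq=5151 A_ack=200 B_seq=200 B_ack=5151
After event 1: A_seq=5334 A_ack=200 B_seq=200 B_ack=5334
After event 2: A_seq=5473 A_ack=200 B_seq=200 B_ack=5334

5473 200 200 5334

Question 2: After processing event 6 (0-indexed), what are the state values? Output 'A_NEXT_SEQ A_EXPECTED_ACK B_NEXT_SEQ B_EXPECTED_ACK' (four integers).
After event 0: A_seq=5151 A_ack=200 B_seq=200 B_ack=5151
After event 1: A_seq=5334 A_ack=200 B_seq=200 B_ack=5334
After event 2: A_seq=5473 A_ack=200 B_seq=200 B_ack=5334
After event 3: A_seq=5631 A_ack=200 B_seq=200 B_ack=5334
After event 4: A_seq=5667 A_ack=200 B_seq=200 B_ack=5334
After event 5: A_seq=5667 A_ack=200 B_seq=200 B_ack=5667
After event 6: A_seq=5667 A_ack=225 B_seq=225 B_ack=5667

5667 225 225 5667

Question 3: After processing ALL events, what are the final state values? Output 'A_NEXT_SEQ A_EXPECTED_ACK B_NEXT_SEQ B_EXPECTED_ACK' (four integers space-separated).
Answer: 5667 225 225 5667

Derivation:
After event 0: A_seq=5151 A_ack=200 B_seq=200 B_ack=5151
After event 1: A_seq=5334 A_ack=200 B_seq=200 B_ack=5334
After event 2: A_seq=5473 A_ack=200 B_seq=200 B_ack=5334
After event 3: A_seq=5631 A_ack=200 B_seq=200 B_ack=5334
After event 4: A_seq=5667 A_ack=200 B_seq=200 B_ack=5334
After event 5: A_seq=5667 A_ack=200 B_seq=200 B_ack=5667
After event 6: A_seq=5667 A_ack=225 B_seq=225 B_ack=5667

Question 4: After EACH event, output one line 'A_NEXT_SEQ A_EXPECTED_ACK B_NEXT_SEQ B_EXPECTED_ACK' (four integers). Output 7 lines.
5151 200 200 5151
5334 200 200 5334
5473 200 200 5334
5631 200 200 5334
5667 200 200 5334
5667 200 200 5667
5667 225 225 5667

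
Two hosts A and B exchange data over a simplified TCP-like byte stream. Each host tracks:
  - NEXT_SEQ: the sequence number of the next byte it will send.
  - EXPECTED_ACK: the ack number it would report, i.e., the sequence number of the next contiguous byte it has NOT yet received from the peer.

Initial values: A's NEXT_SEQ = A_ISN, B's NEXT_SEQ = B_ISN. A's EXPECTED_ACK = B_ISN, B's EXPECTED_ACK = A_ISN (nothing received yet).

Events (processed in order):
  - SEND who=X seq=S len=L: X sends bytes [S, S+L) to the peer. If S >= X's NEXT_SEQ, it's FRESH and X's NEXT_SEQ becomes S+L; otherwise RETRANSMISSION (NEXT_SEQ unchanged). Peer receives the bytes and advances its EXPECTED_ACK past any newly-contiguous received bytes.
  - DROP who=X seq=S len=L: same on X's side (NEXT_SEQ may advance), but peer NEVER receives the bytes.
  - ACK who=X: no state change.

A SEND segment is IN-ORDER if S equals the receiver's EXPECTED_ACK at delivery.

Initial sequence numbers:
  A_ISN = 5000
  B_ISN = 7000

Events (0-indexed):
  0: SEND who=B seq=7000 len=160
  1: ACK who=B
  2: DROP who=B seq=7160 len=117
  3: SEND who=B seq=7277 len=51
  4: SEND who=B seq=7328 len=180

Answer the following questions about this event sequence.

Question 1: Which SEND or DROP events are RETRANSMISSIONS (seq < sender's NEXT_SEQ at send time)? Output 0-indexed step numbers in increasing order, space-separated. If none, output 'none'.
Step 0: SEND seq=7000 -> fresh
Step 2: DROP seq=7160 -> fresh
Step 3: SEND seq=7277 -> fresh
Step 4: SEND seq=7328 -> fresh

Answer: none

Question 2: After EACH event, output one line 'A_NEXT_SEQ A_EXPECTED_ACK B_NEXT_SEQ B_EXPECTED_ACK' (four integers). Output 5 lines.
5000 7160 7160 5000
5000 7160 7160 5000
5000 7160 7277 5000
5000 7160 7328 5000
5000 7160 7508 5000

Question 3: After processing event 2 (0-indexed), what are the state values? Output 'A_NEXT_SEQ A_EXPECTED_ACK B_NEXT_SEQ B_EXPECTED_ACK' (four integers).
After event 0: A_seq=5000 A_ack=7160 B_seq=7160 B_ack=5000
After event 1: A_seq=5000 A_ack=7160 B_seq=7160 B_ack=5000
After event 2: A_seq=5000 A_ack=7160 B_seq=7277 B_ack=5000

5000 7160 7277 5000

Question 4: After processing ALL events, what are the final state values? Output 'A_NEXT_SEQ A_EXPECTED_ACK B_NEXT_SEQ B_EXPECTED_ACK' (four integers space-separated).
After event 0: A_seq=5000 A_ack=7160 B_seq=7160 B_ack=5000
After event 1: A_seq=5000 A_ack=7160 B_seq=7160 B_ack=5000
After event 2: A_seq=5000 A_ack=7160 B_seq=7277 B_ack=5000
After event 3: A_seq=5000 A_ack=7160 B_seq=7328 B_ack=5000
After event 4: A_seq=5000 A_ack=7160 B_seq=7508 B_ack=5000

Answer: 5000 7160 7508 5000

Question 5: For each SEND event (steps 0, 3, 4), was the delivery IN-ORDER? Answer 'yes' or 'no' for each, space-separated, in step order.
Step 0: SEND seq=7000 -> in-order
Step 3: SEND seq=7277 -> out-of-order
Step 4: SEND seq=7328 -> out-of-order

Answer: yes no no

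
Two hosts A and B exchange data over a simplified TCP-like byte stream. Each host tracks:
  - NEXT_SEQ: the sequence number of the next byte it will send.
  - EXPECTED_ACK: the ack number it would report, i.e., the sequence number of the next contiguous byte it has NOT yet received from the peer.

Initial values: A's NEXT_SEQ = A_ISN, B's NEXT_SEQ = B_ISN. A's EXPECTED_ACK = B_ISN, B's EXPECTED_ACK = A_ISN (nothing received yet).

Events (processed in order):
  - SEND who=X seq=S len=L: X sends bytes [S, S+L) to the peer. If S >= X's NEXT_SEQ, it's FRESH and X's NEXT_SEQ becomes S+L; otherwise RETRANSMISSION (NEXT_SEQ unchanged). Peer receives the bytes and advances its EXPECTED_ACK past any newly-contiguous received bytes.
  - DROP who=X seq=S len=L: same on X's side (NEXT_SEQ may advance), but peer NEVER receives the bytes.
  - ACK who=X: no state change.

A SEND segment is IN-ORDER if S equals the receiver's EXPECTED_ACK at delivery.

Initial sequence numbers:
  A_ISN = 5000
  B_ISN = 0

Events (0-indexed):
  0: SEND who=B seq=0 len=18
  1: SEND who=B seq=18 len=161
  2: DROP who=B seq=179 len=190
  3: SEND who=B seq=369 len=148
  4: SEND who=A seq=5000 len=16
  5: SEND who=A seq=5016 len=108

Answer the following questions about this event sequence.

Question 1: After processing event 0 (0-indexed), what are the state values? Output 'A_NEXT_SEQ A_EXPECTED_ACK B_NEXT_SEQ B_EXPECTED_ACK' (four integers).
After event 0: A_seq=5000 A_ack=18 B_seq=18 B_ack=5000

5000 18 18 5000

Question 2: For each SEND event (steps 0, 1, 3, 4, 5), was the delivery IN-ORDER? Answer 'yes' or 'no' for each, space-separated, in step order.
Step 0: SEND seq=0 -> in-order
Step 1: SEND seq=18 -> in-order
Step 3: SEND seq=369 -> out-of-order
Step 4: SEND seq=5000 -> in-order
Step 5: SEND seq=5016 -> in-order

Answer: yes yes no yes yes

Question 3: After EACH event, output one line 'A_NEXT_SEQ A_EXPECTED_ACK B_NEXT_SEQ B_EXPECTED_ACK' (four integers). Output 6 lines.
5000 18 18 5000
5000 179 179 5000
5000 179 369 5000
5000 179 517 5000
5016 179 517 5016
5124 179 517 5124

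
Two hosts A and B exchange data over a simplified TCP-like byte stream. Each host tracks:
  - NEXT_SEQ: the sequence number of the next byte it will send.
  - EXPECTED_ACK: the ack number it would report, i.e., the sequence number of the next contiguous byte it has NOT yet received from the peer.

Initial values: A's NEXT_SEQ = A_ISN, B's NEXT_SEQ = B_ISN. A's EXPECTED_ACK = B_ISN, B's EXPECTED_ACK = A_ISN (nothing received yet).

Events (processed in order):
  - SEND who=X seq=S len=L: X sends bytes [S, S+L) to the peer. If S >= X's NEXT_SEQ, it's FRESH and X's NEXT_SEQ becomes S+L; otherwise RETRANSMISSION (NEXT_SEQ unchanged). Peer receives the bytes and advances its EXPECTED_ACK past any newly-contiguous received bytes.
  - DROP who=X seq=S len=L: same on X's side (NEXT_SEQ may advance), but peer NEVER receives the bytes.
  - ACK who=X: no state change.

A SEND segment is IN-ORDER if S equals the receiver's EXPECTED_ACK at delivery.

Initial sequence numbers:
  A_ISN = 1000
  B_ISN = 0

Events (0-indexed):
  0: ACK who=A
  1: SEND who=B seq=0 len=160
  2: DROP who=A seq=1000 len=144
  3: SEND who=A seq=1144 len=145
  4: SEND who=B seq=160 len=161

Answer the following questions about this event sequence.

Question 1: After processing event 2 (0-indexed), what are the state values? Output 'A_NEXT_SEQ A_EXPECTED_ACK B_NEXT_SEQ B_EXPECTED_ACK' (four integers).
After event 0: A_seq=1000 A_ack=0 B_seq=0 B_ack=1000
After event 1: A_seq=1000 A_ack=160 B_seq=160 B_ack=1000
After event 2: A_seq=1144 A_ack=160 B_seq=160 B_ack=1000

1144 160 160 1000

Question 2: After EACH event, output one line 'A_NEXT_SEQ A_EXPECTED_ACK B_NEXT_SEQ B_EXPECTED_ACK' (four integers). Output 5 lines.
1000 0 0 1000
1000 160 160 1000
1144 160 160 1000
1289 160 160 1000
1289 321 321 1000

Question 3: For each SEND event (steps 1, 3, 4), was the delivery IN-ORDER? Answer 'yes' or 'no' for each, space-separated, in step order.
Step 1: SEND seq=0 -> in-order
Step 3: SEND seq=1144 -> out-of-order
Step 4: SEND seq=160 -> in-order

Answer: yes no yes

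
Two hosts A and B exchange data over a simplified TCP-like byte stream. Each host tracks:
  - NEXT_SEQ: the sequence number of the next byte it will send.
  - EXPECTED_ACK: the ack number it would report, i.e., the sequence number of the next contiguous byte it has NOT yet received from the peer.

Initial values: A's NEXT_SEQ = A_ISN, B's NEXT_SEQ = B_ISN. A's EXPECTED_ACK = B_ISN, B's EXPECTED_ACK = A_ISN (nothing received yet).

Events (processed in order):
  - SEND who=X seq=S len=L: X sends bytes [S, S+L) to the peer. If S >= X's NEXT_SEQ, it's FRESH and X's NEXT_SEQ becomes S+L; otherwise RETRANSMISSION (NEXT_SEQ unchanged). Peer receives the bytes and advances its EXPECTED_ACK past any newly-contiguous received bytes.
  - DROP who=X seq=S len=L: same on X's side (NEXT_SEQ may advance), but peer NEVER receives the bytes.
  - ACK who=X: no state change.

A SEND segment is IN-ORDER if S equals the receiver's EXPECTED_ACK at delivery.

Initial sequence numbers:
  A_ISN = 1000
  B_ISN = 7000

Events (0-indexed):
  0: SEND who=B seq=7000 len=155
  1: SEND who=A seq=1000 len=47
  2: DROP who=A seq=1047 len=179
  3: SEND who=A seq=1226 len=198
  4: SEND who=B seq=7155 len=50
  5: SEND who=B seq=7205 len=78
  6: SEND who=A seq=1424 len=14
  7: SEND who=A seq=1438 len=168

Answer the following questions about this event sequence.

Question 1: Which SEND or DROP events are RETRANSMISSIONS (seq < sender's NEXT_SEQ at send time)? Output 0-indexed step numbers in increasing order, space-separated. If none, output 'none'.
Answer: none

Derivation:
Step 0: SEND seq=7000 -> fresh
Step 1: SEND seq=1000 -> fresh
Step 2: DROP seq=1047 -> fresh
Step 3: SEND seq=1226 -> fresh
Step 4: SEND seq=7155 -> fresh
Step 5: SEND seq=7205 -> fresh
Step 6: SEND seq=1424 -> fresh
Step 7: SEND seq=1438 -> fresh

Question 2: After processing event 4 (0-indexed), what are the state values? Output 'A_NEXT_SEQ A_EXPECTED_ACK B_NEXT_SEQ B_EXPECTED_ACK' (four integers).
After event 0: A_seq=1000 A_ack=7155 B_seq=7155 B_ack=1000
After event 1: A_seq=1047 A_ack=7155 B_seq=7155 B_ack=1047
After event 2: A_seq=1226 A_ack=7155 B_seq=7155 B_ack=1047
After event 3: A_seq=1424 A_ack=7155 B_seq=7155 B_ack=1047
After event 4: A_seq=1424 A_ack=7205 B_seq=7205 B_ack=1047

1424 7205 7205 1047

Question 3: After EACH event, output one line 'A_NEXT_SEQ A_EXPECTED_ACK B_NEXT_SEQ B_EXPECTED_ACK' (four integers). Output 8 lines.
1000 7155 7155 1000
1047 7155 7155 1047
1226 7155 7155 1047
1424 7155 7155 1047
1424 7205 7205 1047
1424 7283 7283 1047
1438 7283 7283 1047
1606 7283 7283 1047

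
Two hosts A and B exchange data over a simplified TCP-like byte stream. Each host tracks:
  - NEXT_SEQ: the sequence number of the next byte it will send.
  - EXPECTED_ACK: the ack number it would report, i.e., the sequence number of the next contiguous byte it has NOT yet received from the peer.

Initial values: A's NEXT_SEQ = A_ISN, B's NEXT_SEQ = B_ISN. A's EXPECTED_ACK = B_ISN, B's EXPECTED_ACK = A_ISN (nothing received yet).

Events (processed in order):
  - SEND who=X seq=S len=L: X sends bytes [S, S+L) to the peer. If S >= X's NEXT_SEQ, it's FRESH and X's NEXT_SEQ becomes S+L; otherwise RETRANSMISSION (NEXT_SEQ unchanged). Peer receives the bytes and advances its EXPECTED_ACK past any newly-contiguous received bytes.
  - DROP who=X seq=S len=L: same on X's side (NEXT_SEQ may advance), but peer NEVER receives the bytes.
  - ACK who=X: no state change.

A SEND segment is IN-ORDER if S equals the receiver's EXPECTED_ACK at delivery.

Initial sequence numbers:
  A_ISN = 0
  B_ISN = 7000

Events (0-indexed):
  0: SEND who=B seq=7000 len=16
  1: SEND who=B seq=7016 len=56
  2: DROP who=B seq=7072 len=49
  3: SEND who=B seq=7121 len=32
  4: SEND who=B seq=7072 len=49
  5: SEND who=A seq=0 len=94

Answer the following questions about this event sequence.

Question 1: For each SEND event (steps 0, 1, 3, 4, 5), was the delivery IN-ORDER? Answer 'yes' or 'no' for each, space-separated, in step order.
Step 0: SEND seq=7000 -> in-order
Step 1: SEND seq=7016 -> in-order
Step 3: SEND seq=7121 -> out-of-order
Step 4: SEND seq=7072 -> in-order
Step 5: SEND seq=0 -> in-order

Answer: yes yes no yes yes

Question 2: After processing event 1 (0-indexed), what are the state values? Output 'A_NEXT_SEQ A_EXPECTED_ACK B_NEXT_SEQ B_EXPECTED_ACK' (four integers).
After event 0: A_seq=0 A_ack=7016 B_seq=7016 B_ack=0
After event 1: A_seq=0 A_ack=7072 B_seq=7072 B_ack=0

0 7072 7072 0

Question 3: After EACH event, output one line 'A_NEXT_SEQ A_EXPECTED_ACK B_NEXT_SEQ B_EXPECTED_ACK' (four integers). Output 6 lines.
0 7016 7016 0
0 7072 7072 0
0 7072 7121 0
0 7072 7153 0
0 7153 7153 0
94 7153 7153 94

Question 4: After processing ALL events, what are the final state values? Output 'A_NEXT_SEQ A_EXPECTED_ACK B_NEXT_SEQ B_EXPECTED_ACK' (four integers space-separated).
Answer: 94 7153 7153 94

Derivation:
After event 0: A_seq=0 A_ack=7016 B_seq=7016 B_ack=0
After event 1: A_seq=0 A_ack=7072 B_seq=7072 B_ack=0
After event 2: A_seq=0 A_ack=7072 B_seq=7121 B_ack=0
After event 3: A_seq=0 A_ack=7072 B_seq=7153 B_ack=0
After event 4: A_seq=0 A_ack=7153 B_seq=7153 B_ack=0
After event 5: A_seq=94 A_ack=7153 B_seq=7153 B_ack=94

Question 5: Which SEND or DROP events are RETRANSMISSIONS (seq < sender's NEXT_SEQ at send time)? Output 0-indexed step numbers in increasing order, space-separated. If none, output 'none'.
Answer: 4

Derivation:
Step 0: SEND seq=7000 -> fresh
Step 1: SEND seq=7016 -> fresh
Step 2: DROP seq=7072 -> fresh
Step 3: SEND seq=7121 -> fresh
Step 4: SEND seq=7072 -> retransmit
Step 5: SEND seq=0 -> fresh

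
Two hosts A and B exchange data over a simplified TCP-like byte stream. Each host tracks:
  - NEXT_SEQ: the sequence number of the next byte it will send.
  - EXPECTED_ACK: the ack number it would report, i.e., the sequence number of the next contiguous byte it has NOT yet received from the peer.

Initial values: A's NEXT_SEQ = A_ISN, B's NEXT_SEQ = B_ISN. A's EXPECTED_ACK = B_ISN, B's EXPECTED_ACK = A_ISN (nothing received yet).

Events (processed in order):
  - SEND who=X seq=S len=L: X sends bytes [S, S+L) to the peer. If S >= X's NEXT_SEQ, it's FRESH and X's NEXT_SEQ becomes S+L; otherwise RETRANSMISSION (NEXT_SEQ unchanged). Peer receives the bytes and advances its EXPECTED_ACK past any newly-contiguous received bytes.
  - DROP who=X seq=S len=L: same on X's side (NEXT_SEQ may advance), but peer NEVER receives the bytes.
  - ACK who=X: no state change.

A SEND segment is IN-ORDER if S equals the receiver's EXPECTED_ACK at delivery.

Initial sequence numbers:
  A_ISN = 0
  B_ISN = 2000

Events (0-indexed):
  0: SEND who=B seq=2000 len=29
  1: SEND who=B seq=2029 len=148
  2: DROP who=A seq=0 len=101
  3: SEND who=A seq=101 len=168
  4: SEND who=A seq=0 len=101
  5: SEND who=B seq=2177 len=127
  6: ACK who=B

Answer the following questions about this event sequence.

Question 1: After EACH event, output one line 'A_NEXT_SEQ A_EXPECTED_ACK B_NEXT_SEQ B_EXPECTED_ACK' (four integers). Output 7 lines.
0 2029 2029 0
0 2177 2177 0
101 2177 2177 0
269 2177 2177 0
269 2177 2177 269
269 2304 2304 269
269 2304 2304 269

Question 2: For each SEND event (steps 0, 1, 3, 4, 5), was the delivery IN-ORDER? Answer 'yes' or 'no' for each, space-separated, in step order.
Step 0: SEND seq=2000 -> in-order
Step 1: SEND seq=2029 -> in-order
Step 3: SEND seq=101 -> out-of-order
Step 4: SEND seq=0 -> in-order
Step 5: SEND seq=2177 -> in-order

Answer: yes yes no yes yes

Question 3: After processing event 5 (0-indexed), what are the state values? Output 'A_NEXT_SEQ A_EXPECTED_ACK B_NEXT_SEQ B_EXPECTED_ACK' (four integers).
After event 0: A_seq=0 A_ack=2029 B_seq=2029 B_ack=0
After event 1: A_seq=0 A_ack=2177 B_seq=2177 B_ack=0
After event 2: A_seq=101 A_ack=2177 B_seq=2177 B_ack=0
After event 3: A_seq=269 A_ack=2177 B_seq=2177 B_ack=0
After event 4: A_seq=269 A_ack=2177 B_seq=2177 B_ack=269
After event 5: A_seq=269 A_ack=2304 B_seq=2304 B_ack=269

269 2304 2304 269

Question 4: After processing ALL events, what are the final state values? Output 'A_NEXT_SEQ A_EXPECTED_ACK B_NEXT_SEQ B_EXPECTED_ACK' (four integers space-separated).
After event 0: A_seq=0 A_ack=2029 B_seq=2029 B_ack=0
After event 1: A_seq=0 A_ack=2177 B_seq=2177 B_ack=0
After event 2: A_seq=101 A_ack=2177 B_seq=2177 B_ack=0
After event 3: A_seq=269 A_ack=2177 B_seq=2177 B_ack=0
After event 4: A_seq=269 A_ack=2177 B_seq=2177 B_ack=269
After event 5: A_seq=269 A_ack=2304 B_seq=2304 B_ack=269
After event 6: A_seq=269 A_ack=2304 B_seq=2304 B_ack=269

Answer: 269 2304 2304 269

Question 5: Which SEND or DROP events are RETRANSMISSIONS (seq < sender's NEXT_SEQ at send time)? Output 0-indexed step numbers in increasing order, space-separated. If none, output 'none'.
Step 0: SEND seq=2000 -> fresh
Step 1: SEND seq=2029 -> fresh
Step 2: DROP seq=0 -> fresh
Step 3: SEND seq=101 -> fresh
Step 4: SEND seq=0 -> retransmit
Step 5: SEND seq=2177 -> fresh

Answer: 4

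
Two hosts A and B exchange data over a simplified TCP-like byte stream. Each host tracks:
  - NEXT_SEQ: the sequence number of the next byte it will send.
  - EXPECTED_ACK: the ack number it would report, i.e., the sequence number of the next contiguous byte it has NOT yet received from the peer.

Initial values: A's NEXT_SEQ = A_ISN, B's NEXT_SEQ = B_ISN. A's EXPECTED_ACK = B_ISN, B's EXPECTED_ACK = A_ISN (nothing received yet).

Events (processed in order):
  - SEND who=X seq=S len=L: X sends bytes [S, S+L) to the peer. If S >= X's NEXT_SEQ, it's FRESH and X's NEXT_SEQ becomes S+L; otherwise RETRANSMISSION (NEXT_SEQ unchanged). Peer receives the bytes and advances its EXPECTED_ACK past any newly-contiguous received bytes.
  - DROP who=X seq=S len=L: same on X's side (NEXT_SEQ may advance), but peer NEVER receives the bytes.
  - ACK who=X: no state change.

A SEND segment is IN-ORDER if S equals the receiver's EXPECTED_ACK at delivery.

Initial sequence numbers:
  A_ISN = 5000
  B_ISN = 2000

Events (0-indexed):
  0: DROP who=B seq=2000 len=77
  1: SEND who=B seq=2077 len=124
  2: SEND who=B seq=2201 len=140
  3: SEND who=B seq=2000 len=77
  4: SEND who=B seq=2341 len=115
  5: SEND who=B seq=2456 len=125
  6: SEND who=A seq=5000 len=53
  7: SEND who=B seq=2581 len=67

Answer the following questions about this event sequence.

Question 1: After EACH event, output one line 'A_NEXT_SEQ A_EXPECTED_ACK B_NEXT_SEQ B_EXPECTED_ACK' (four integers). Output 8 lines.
5000 2000 2077 5000
5000 2000 2201 5000
5000 2000 2341 5000
5000 2341 2341 5000
5000 2456 2456 5000
5000 2581 2581 5000
5053 2581 2581 5053
5053 2648 2648 5053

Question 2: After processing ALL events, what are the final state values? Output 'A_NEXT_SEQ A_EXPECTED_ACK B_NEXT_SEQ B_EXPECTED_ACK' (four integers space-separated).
After event 0: A_seq=5000 A_ack=2000 B_seq=2077 B_ack=5000
After event 1: A_seq=5000 A_ack=2000 B_seq=2201 B_ack=5000
After event 2: A_seq=5000 A_ack=2000 B_seq=2341 B_ack=5000
After event 3: A_seq=5000 A_ack=2341 B_seq=2341 B_ack=5000
After event 4: A_seq=5000 A_ack=2456 B_seq=2456 B_ack=5000
After event 5: A_seq=5000 A_ack=2581 B_seq=2581 B_ack=5000
After event 6: A_seq=5053 A_ack=2581 B_seq=2581 B_ack=5053
After event 7: A_seq=5053 A_ack=2648 B_seq=2648 B_ack=5053

Answer: 5053 2648 2648 5053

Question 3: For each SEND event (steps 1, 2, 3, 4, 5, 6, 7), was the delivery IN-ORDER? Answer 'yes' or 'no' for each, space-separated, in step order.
Answer: no no yes yes yes yes yes

Derivation:
Step 1: SEND seq=2077 -> out-of-order
Step 2: SEND seq=2201 -> out-of-order
Step 3: SEND seq=2000 -> in-order
Step 4: SEND seq=2341 -> in-order
Step 5: SEND seq=2456 -> in-order
Step 6: SEND seq=5000 -> in-order
Step 7: SEND seq=2581 -> in-order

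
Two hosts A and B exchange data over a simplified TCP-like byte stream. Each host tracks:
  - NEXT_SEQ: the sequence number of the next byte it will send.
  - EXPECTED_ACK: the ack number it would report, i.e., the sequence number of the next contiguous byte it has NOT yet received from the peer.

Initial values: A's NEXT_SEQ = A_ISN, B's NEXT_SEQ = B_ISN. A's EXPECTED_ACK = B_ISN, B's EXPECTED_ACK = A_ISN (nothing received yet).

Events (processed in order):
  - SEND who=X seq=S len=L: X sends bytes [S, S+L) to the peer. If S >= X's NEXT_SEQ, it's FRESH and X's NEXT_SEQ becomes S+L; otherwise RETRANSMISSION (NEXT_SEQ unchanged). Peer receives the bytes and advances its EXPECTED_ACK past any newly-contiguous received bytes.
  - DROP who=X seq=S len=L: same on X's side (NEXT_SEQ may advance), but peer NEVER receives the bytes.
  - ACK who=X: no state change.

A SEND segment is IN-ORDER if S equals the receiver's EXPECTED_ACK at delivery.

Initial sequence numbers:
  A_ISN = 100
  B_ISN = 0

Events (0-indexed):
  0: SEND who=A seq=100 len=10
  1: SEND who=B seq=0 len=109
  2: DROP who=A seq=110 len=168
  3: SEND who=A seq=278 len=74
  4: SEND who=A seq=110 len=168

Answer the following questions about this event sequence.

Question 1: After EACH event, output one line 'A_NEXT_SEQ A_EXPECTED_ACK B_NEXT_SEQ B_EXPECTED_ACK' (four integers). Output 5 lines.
110 0 0 110
110 109 109 110
278 109 109 110
352 109 109 110
352 109 109 352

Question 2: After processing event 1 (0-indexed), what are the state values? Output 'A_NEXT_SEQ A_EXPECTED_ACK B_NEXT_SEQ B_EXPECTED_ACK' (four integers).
After event 0: A_seq=110 A_ack=0 B_seq=0 B_ack=110
After event 1: A_seq=110 A_ack=109 B_seq=109 B_ack=110

110 109 109 110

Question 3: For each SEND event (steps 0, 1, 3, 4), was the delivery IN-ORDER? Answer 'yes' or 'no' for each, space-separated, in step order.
Answer: yes yes no yes

Derivation:
Step 0: SEND seq=100 -> in-order
Step 1: SEND seq=0 -> in-order
Step 3: SEND seq=278 -> out-of-order
Step 4: SEND seq=110 -> in-order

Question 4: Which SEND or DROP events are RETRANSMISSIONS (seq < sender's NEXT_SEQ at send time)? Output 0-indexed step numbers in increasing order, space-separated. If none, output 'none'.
Answer: 4

Derivation:
Step 0: SEND seq=100 -> fresh
Step 1: SEND seq=0 -> fresh
Step 2: DROP seq=110 -> fresh
Step 3: SEND seq=278 -> fresh
Step 4: SEND seq=110 -> retransmit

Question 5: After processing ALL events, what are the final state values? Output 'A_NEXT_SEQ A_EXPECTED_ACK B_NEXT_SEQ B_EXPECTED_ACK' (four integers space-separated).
After event 0: A_seq=110 A_ack=0 B_seq=0 B_ack=110
After event 1: A_seq=110 A_ack=109 B_seq=109 B_ack=110
After event 2: A_seq=278 A_ack=109 B_seq=109 B_ack=110
After event 3: A_seq=352 A_ack=109 B_seq=109 B_ack=110
After event 4: A_seq=352 A_ack=109 B_seq=109 B_ack=352

Answer: 352 109 109 352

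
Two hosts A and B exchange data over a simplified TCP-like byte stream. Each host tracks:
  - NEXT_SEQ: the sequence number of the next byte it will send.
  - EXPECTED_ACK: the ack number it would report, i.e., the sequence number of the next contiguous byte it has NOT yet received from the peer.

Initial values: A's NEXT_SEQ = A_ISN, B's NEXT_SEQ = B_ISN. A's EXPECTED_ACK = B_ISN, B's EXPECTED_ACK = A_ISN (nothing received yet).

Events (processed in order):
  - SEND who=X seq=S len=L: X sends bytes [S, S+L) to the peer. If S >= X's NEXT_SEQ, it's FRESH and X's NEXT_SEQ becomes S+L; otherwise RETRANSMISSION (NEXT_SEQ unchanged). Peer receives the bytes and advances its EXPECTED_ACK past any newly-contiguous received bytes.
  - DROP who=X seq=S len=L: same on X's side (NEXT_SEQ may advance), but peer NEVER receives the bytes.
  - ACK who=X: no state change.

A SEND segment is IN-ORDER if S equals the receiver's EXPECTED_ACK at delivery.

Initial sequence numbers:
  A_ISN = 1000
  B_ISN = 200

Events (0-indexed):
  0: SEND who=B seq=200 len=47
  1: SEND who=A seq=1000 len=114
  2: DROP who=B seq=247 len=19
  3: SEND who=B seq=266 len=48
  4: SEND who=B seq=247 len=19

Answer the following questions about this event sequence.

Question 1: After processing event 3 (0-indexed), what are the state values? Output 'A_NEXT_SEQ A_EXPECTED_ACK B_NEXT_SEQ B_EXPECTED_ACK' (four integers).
After event 0: A_seq=1000 A_ack=247 B_seq=247 B_ack=1000
After event 1: A_seq=1114 A_ack=247 B_seq=247 B_ack=1114
After event 2: A_seq=1114 A_ack=247 B_seq=266 B_ack=1114
After event 3: A_seq=1114 A_ack=247 B_seq=314 B_ack=1114

1114 247 314 1114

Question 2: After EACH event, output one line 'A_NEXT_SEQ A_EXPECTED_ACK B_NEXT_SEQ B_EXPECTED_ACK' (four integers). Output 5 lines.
1000 247 247 1000
1114 247 247 1114
1114 247 266 1114
1114 247 314 1114
1114 314 314 1114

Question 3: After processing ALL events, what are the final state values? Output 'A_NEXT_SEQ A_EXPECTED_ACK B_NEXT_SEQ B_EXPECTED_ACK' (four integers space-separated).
Answer: 1114 314 314 1114

Derivation:
After event 0: A_seq=1000 A_ack=247 B_seq=247 B_ack=1000
After event 1: A_seq=1114 A_ack=247 B_seq=247 B_ack=1114
After event 2: A_seq=1114 A_ack=247 B_seq=266 B_ack=1114
After event 3: A_seq=1114 A_ack=247 B_seq=314 B_ack=1114
After event 4: A_seq=1114 A_ack=314 B_seq=314 B_ack=1114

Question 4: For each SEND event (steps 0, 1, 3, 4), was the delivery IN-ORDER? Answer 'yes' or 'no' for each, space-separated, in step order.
Answer: yes yes no yes

Derivation:
Step 0: SEND seq=200 -> in-order
Step 1: SEND seq=1000 -> in-order
Step 3: SEND seq=266 -> out-of-order
Step 4: SEND seq=247 -> in-order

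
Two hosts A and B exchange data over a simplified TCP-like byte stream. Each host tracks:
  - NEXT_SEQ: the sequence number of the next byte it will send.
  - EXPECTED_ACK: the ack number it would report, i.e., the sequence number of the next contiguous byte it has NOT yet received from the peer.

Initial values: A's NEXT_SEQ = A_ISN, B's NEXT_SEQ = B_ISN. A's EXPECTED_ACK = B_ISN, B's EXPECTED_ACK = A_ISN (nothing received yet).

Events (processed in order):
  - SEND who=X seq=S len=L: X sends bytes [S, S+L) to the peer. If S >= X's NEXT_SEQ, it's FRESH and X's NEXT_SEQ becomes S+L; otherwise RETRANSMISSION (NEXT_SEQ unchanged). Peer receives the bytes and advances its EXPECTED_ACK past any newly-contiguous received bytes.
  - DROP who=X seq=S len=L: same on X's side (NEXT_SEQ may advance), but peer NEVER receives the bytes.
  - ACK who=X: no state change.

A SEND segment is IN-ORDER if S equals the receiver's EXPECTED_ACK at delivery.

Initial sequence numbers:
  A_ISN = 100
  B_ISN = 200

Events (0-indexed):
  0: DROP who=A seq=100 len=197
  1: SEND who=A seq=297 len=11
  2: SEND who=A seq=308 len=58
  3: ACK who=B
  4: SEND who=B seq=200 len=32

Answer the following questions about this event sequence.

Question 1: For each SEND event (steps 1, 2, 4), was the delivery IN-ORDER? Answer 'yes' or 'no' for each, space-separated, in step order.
Step 1: SEND seq=297 -> out-of-order
Step 2: SEND seq=308 -> out-of-order
Step 4: SEND seq=200 -> in-order

Answer: no no yes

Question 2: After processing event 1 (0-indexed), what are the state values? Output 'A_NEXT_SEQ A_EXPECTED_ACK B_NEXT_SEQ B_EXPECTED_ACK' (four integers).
After event 0: A_seq=297 A_ack=200 B_seq=200 B_ack=100
After event 1: A_seq=308 A_ack=200 B_seq=200 B_ack=100

308 200 200 100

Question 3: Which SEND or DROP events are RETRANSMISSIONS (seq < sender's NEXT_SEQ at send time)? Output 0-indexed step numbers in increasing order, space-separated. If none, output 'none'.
Step 0: DROP seq=100 -> fresh
Step 1: SEND seq=297 -> fresh
Step 2: SEND seq=308 -> fresh
Step 4: SEND seq=200 -> fresh

Answer: none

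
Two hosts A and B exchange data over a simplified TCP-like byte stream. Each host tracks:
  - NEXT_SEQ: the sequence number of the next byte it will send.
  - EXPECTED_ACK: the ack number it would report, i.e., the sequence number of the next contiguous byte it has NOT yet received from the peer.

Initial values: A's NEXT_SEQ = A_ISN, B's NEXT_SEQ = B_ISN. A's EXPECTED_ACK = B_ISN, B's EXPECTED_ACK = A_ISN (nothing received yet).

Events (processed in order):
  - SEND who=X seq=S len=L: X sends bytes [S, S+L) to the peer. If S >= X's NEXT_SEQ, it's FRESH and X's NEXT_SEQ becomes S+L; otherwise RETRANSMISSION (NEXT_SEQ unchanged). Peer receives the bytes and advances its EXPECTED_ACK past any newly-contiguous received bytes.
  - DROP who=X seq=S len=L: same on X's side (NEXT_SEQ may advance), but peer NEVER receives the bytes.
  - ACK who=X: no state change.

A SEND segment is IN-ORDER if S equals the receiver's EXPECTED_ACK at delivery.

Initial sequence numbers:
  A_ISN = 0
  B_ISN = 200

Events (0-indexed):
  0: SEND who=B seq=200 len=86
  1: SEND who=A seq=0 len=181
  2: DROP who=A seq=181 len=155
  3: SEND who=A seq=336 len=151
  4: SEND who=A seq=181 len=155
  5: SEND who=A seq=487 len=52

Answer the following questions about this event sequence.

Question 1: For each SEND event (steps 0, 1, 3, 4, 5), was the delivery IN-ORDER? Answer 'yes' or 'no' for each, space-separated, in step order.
Step 0: SEND seq=200 -> in-order
Step 1: SEND seq=0 -> in-order
Step 3: SEND seq=336 -> out-of-order
Step 4: SEND seq=181 -> in-order
Step 5: SEND seq=487 -> in-order

Answer: yes yes no yes yes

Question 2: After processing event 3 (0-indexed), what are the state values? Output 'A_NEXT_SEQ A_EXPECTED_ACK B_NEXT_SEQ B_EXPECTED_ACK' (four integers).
After event 0: A_seq=0 A_ack=286 B_seq=286 B_ack=0
After event 1: A_seq=181 A_ack=286 B_seq=286 B_ack=181
After event 2: A_seq=336 A_ack=286 B_seq=286 B_ack=181
After event 3: A_seq=487 A_ack=286 B_seq=286 B_ack=181

487 286 286 181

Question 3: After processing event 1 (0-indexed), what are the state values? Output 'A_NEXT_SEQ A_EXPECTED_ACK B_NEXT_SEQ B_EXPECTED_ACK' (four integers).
After event 0: A_seq=0 A_ack=286 B_seq=286 B_ack=0
After event 1: A_seq=181 A_ack=286 B_seq=286 B_ack=181

181 286 286 181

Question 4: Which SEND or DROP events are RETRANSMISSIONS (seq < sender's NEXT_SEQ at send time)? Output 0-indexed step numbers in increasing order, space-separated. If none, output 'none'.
Answer: 4

Derivation:
Step 0: SEND seq=200 -> fresh
Step 1: SEND seq=0 -> fresh
Step 2: DROP seq=181 -> fresh
Step 3: SEND seq=336 -> fresh
Step 4: SEND seq=181 -> retransmit
Step 5: SEND seq=487 -> fresh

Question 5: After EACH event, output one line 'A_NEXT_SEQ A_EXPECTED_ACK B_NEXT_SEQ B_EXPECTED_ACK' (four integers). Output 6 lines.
0 286 286 0
181 286 286 181
336 286 286 181
487 286 286 181
487 286 286 487
539 286 286 539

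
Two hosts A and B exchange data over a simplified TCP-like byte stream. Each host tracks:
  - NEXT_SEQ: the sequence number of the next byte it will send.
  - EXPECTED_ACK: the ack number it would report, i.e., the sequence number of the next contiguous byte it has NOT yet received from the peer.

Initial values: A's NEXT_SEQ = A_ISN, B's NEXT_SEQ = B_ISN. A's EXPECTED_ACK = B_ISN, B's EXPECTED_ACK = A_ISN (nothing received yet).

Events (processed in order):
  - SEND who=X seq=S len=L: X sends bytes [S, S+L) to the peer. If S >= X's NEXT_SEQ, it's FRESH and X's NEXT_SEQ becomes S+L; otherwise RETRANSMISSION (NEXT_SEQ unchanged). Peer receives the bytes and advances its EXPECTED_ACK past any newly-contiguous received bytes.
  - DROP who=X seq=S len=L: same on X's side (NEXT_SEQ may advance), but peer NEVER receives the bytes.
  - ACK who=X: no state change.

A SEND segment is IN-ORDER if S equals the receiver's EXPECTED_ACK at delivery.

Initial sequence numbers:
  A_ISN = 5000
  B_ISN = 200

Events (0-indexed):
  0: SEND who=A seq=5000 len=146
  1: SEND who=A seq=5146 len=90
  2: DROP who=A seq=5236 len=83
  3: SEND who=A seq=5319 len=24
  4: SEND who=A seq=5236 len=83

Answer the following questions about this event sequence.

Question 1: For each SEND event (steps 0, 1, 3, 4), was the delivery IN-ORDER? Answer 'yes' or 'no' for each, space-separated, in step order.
Step 0: SEND seq=5000 -> in-order
Step 1: SEND seq=5146 -> in-order
Step 3: SEND seq=5319 -> out-of-order
Step 4: SEND seq=5236 -> in-order

Answer: yes yes no yes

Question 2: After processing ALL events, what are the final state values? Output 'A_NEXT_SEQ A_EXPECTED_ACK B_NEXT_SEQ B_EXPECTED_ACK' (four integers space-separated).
After event 0: A_seq=5146 A_ack=200 B_seq=200 B_ack=5146
After event 1: A_seq=5236 A_ack=200 B_seq=200 B_ack=5236
After event 2: A_seq=5319 A_ack=200 B_seq=200 B_ack=5236
After event 3: A_seq=5343 A_ack=200 B_seq=200 B_ack=5236
After event 4: A_seq=5343 A_ack=200 B_seq=200 B_ack=5343

Answer: 5343 200 200 5343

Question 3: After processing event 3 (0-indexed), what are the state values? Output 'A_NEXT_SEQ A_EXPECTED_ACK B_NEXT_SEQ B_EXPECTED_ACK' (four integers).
After event 0: A_seq=5146 A_ack=200 B_seq=200 B_ack=5146
After event 1: A_seq=5236 A_ack=200 B_seq=200 B_ack=5236
After event 2: A_seq=5319 A_ack=200 B_seq=200 B_ack=5236
After event 3: A_seq=5343 A_ack=200 B_seq=200 B_ack=5236

5343 200 200 5236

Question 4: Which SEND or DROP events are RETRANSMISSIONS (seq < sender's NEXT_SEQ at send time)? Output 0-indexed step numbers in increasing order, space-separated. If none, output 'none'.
Step 0: SEND seq=5000 -> fresh
Step 1: SEND seq=5146 -> fresh
Step 2: DROP seq=5236 -> fresh
Step 3: SEND seq=5319 -> fresh
Step 4: SEND seq=5236 -> retransmit

Answer: 4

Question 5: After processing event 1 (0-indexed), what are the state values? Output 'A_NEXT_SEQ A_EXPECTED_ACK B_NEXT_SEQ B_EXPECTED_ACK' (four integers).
After event 0: A_seq=5146 A_ack=200 B_seq=200 B_ack=5146
After event 1: A_seq=5236 A_ack=200 B_seq=200 B_ack=5236

5236 200 200 5236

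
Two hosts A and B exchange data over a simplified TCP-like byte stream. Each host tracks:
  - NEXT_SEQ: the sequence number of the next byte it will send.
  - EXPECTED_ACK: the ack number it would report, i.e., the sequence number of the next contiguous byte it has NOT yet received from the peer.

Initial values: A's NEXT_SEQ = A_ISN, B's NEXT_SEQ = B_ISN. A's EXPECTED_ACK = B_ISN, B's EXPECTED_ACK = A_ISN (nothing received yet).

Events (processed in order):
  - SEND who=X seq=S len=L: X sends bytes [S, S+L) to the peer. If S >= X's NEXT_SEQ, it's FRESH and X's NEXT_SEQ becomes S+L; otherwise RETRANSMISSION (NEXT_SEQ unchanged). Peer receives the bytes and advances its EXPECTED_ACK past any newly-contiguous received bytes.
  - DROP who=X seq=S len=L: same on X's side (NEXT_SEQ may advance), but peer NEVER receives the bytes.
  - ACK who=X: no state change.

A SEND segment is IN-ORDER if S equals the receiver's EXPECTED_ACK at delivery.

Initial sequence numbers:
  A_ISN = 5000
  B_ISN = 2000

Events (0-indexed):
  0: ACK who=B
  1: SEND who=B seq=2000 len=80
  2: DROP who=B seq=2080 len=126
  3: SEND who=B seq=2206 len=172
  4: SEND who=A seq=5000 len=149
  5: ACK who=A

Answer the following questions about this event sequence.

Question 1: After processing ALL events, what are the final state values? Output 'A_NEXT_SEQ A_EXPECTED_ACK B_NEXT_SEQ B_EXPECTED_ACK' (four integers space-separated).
After event 0: A_seq=5000 A_ack=2000 B_seq=2000 B_ack=5000
After event 1: A_seq=5000 A_ack=2080 B_seq=2080 B_ack=5000
After event 2: A_seq=5000 A_ack=2080 B_seq=2206 B_ack=5000
After event 3: A_seq=5000 A_ack=2080 B_seq=2378 B_ack=5000
After event 4: A_seq=5149 A_ack=2080 B_seq=2378 B_ack=5149
After event 5: A_seq=5149 A_ack=2080 B_seq=2378 B_ack=5149

Answer: 5149 2080 2378 5149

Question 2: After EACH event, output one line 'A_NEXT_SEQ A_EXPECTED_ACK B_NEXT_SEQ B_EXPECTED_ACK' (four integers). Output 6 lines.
5000 2000 2000 5000
5000 2080 2080 5000
5000 2080 2206 5000
5000 2080 2378 5000
5149 2080 2378 5149
5149 2080 2378 5149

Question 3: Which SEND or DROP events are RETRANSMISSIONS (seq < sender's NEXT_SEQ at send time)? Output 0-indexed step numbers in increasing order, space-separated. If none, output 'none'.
Step 1: SEND seq=2000 -> fresh
Step 2: DROP seq=2080 -> fresh
Step 3: SEND seq=2206 -> fresh
Step 4: SEND seq=5000 -> fresh

Answer: none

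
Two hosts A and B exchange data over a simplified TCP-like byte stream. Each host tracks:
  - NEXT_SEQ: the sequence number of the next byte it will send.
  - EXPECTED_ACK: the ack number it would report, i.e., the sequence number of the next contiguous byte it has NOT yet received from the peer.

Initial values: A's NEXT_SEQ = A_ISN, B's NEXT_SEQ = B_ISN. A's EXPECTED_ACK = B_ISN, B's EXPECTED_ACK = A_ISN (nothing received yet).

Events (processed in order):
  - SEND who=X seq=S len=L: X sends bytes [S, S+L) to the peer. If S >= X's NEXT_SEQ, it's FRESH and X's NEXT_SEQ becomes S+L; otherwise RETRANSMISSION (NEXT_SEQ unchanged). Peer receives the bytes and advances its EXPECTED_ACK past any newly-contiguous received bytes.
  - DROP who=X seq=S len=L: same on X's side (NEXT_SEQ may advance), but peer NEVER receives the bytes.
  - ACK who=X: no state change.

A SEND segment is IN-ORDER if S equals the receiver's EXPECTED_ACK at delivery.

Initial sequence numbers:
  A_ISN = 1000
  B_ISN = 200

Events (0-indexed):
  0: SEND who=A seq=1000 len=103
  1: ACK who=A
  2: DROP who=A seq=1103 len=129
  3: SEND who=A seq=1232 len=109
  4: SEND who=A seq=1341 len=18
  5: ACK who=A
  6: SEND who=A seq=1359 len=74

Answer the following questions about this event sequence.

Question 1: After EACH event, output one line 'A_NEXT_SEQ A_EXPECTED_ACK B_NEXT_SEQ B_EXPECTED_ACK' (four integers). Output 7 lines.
1103 200 200 1103
1103 200 200 1103
1232 200 200 1103
1341 200 200 1103
1359 200 200 1103
1359 200 200 1103
1433 200 200 1103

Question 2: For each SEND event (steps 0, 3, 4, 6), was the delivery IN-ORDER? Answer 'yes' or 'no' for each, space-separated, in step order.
Step 0: SEND seq=1000 -> in-order
Step 3: SEND seq=1232 -> out-of-order
Step 4: SEND seq=1341 -> out-of-order
Step 6: SEND seq=1359 -> out-of-order

Answer: yes no no no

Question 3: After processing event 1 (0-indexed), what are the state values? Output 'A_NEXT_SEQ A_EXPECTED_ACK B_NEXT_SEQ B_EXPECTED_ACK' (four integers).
After event 0: A_seq=1103 A_ack=200 B_seq=200 B_ack=1103
After event 1: A_seq=1103 A_ack=200 B_seq=200 B_ack=1103

1103 200 200 1103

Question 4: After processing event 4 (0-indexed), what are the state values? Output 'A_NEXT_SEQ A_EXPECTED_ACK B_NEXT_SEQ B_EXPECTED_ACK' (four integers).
After event 0: A_seq=1103 A_ack=200 B_seq=200 B_ack=1103
After event 1: A_seq=1103 A_ack=200 B_seq=200 B_ack=1103
After event 2: A_seq=1232 A_ack=200 B_seq=200 B_ack=1103
After event 3: A_seq=1341 A_ack=200 B_seq=200 B_ack=1103
After event 4: A_seq=1359 A_ack=200 B_seq=200 B_ack=1103

1359 200 200 1103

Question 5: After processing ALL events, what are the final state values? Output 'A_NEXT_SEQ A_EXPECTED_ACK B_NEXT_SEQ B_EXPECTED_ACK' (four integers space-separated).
After event 0: A_seq=1103 A_ack=200 B_seq=200 B_ack=1103
After event 1: A_seq=1103 A_ack=200 B_seq=200 B_ack=1103
After event 2: A_seq=1232 A_ack=200 B_seq=200 B_ack=1103
After event 3: A_seq=1341 A_ack=200 B_seq=200 B_ack=1103
After event 4: A_seq=1359 A_ack=200 B_seq=200 B_ack=1103
After event 5: A_seq=1359 A_ack=200 B_seq=200 B_ack=1103
After event 6: A_seq=1433 A_ack=200 B_seq=200 B_ack=1103

Answer: 1433 200 200 1103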